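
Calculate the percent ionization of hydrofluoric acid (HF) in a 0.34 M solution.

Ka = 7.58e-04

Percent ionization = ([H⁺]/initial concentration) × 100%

Using Ka equilibrium: x² + Ka×x - Ka×C = 0. Solving: [H⁺] = 1.5679e-02. Percent = (1.5679e-02/0.34) × 100

Percent ionization = 4.61%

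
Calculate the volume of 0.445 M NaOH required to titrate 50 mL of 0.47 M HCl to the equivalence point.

At equivalence: moles acid = moles base. moles HCl = 0.47 × 50/1000 = 0.0235 mol. V_base = moles / 0.445 × 1000 = 52.8 mL.

V_{base} = 52.8 mL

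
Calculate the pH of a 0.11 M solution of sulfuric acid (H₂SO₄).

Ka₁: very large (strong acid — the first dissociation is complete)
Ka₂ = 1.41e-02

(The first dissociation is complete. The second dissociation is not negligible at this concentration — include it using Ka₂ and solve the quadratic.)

First dissociation is complete: [H⁺]₀ = [HSO₄⁻]₀ = C = 0.11 M. Second dissociation HSO₄⁻ ⇌ H⁺ + SO₄²⁻: let x = [SO₄²⁻]. Ka₂ = (C + x)·x / (C − x) = 1.41e-02 → x² + (C + Ka₂)·x − Ka₂·C = 0 → x² + 0.12410·x − 1.551e-03 = 0. x = (−0.12410 + √(0.12410² + 4 × 1.551e-03)) / 2 = 1.1443e-02 M. [H⁺] = C + x = 0.11 + 1.1443e-02 = 1.2144e-01 M. pH = -log(1.2144e-01) = 0.92.

pH = 0.92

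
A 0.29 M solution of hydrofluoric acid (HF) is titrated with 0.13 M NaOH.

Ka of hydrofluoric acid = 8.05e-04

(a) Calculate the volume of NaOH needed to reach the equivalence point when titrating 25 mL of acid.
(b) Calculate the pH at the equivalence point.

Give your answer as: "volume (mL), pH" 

moles acid = 0.29 × 25/1000 = 0.00725 mol; V_base = moles/0.13 × 1000 = 55.8 mL. At equivalence only the conjugate base is present: [A⁻] = 0.00725/0.081 = 8.9762e-02 M. Kb = Kw/Ka = 1.24e-11; [OH⁻] = √(Kb × [A⁻]) = 1.0560e-06; pOH = 5.98; pH = 14 - pOH = 8.02.

V = 55.8 mL, pH = 8.02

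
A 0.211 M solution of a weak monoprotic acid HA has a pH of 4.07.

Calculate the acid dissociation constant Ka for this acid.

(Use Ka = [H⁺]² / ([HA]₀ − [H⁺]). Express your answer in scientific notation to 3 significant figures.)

[H⁺] = 10^(−pH) = 10^(−4.07) = 8.511e-05 M. For HA ⇌ H⁺ + A⁻, Ka = [H⁺][A⁻]/[HA] = [H⁺]² / ([HA]₀ − [H⁺]) = (8.511e-05)² / (0.211 − 8.511e-05) = 3.43e-08.

K_a = 3.43e-08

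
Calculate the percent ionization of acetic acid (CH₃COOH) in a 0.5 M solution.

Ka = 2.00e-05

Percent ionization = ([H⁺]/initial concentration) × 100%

Using Ka equilibrium: x² + Ka×x - Ka×C = 0. Solving: [H⁺] = 3.1523e-03. Percent = (3.1523e-03/0.5) × 100

Percent ionization = 0.63%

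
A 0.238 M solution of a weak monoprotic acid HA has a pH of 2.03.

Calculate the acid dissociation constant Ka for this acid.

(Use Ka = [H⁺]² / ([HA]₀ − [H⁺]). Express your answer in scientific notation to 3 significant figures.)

[H⁺] = 10^(−pH) = 10^(−2.03) = 9.333e-03 M. For HA ⇌ H⁺ + A⁻, Ka = [H⁺][A⁻]/[HA] = [H⁺]² / ([HA]₀ − [H⁺]) = (9.333e-03)² / (0.238 − 9.333e-03) = 3.81e-04.

K_a = 3.81e-04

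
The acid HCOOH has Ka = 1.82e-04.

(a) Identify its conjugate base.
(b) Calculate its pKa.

(a) The conjugate base is formed by removing one H⁺ from HCOOH, giving HCOO⁻. (b) pKa = -log(Ka) = -log(1.82e-04) = 3.74.

Conjugate base: HCOO⁻; pK_a = 3.74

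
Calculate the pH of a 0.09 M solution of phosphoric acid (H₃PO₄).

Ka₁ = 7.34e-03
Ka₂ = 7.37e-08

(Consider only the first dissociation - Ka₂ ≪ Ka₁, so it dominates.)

First dissociation dominates. From Ka₁ = [H⁺][HA⁻]/[H₂A], x² + Ka₁·x − Ka₁·C = 0 with C = 0.09 M and Ka₁ = 7.34e-03. Solving: [H⁺] = (−Ka₁ + √(Ka₁² + 4·Ka₁·C)) / 2 = 2.2293e-02 M. pH = -log(2.2293e-02) = 1.65.

pH = 1.65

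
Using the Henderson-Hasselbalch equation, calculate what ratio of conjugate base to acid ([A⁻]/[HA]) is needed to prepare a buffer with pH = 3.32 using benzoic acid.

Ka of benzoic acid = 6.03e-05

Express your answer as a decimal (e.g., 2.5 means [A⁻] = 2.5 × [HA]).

pKa = -log(6.03e-05) = 4.2197. pH = pKa + log([A⁻]/[HA]), so log([A⁻]/[HA]) = pH − pKa = 3.32 − 4.2197 = -0.8997. [A⁻]/[HA] = 10^(-0.8997) = 0.126

[A⁻]/[HA] = 0.126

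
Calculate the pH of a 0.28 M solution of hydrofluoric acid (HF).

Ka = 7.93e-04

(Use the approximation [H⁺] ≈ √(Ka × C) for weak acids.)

[H⁺] = √(Ka × C) = √(7.93e-04 × 0.28) = 1.4901e-02. pH = -log(1.4901e-02)

pH = 1.83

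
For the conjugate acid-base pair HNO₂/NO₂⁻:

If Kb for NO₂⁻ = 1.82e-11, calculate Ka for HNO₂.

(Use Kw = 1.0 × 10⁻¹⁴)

For a conjugate pair Ka × Kb = Kw, so Ka = Kw/Kb = 1.0 × 10⁻¹⁴ / 1.82e-11 = 5.49e-04.

K_a = 5.49e-04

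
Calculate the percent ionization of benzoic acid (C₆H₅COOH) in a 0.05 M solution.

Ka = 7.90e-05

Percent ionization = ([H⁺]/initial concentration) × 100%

Using Ka equilibrium: x² + Ka×x - Ka×C = 0. Solving: [H⁺] = 1.9484e-03. Percent = (1.9484e-03/0.05) × 100

Percent ionization = 3.9%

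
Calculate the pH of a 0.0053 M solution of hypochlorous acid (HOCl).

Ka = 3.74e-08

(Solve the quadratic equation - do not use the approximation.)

x² + Ka×x - Ka×C = 0. Using quadratic formula: [H⁺] = 1.4060e-05

pH = 4.85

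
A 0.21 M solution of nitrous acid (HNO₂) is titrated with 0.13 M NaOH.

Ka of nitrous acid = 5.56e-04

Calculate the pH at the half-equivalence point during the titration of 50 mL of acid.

At half-equivalence [HA] = [A⁻], so Henderson-Hasselbalch gives pH = pKa = -log(5.56e-04) = 3.25.

pH = pKa = 3.25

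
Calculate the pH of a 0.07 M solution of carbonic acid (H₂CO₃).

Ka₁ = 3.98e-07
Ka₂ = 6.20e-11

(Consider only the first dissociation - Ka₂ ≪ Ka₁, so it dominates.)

First dissociation dominates. From Ka₁ = [H⁺][HA⁻]/[H₂A], x² + Ka₁·x − Ka₁·C = 0 with C = 0.07 M and Ka₁ = 3.98e-07. Solving: [H⁺] = (−Ka₁ + √(Ka₁² + 4·Ka₁·C)) / 2 = 1.6671e-04 M. pH = -log(1.6671e-04) = 3.78.

pH = 3.78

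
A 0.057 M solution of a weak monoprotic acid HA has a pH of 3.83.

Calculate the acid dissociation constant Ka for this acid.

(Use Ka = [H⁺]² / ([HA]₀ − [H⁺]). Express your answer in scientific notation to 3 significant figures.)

[H⁺] = 10^(−pH) = 10^(−3.83) = 1.479e-04 M. For HA ⇌ H⁺ + A⁻, Ka = [H⁺][A⁻]/[HA] = [H⁺]² / ([HA]₀ − [H⁺]) = (1.479e-04)² / (0.057 − 1.479e-04) = 3.85e-07.

K_a = 3.85e-07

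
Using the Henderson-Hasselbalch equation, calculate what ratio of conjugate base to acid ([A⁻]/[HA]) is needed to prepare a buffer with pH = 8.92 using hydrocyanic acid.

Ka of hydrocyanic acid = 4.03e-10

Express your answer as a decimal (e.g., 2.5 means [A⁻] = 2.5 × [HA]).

pKa = -log(4.03e-10) = 9.3947. pH = pKa + log([A⁻]/[HA]), so log([A⁻]/[HA]) = pH − pKa = 8.92 − 9.3947 = -0.4747. [A⁻]/[HA] = 10^(-0.4747) = 0.335

[A⁻]/[HA] = 0.335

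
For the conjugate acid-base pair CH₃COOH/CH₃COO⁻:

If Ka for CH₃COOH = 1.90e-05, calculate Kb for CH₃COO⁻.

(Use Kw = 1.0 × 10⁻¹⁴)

For a conjugate pair Ka × Kb = Kw, so Kb = Kw/Ka = 1.0 × 10⁻¹⁴ / 1.90e-05 = 5.26e-10.

K_b = 5.26e-10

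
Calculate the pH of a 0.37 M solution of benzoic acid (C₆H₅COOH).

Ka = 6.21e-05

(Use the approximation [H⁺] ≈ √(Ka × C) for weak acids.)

[H⁺] = √(Ka × C) = √(6.21e-05 × 0.37) = 4.7934e-03. pH = -log(4.7934e-03)

pH = 2.32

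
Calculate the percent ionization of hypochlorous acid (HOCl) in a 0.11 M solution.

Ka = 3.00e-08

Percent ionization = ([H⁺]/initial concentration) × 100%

Using Ka equilibrium: x² + Ka×x - Ka×C = 0. Solving: [H⁺] = 5.7431e-05. Percent = (5.7431e-05/0.11) × 100

Percent ionization = 0.0522%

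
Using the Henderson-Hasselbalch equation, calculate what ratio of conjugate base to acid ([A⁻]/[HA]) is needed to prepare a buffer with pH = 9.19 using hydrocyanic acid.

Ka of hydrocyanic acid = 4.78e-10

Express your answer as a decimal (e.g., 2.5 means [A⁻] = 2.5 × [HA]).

pKa = -log(4.78e-10) = 9.3206. pH = pKa + log([A⁻]/[HA]), so log([A⁻]/[HA]) = pH − pKa = 9.19 − 9.3206 = -0.1306. [A⁻]/[HA] = 10^(-0.1306) = 0.740

[A⁻]/[HA] = 0.740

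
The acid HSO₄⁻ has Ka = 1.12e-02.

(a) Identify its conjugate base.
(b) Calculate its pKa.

(a) The conjugate base is formed by removing one H⁺ from HSO₄⁻, giving SO₄²⁻. (b) pKa = -log(Ka) = -log(1.12e-02) = 1.95.

Conjugate base: SO₄²⁻; pK_a = 1.95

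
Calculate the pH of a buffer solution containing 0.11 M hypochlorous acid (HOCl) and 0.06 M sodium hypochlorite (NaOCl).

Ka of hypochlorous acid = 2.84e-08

pKa = -log(2.84e-08) = 7.55. pH = pKa + log([A⁻]/[HA]) = 7.55 + log(0.06/0.11)

pH = 7.28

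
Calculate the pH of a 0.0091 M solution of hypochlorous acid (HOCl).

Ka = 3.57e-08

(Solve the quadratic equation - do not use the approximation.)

x² + Ka×x - Ka×C = 0. Using quadratic formula: [H⁺] = 1.8006e-05

pH = 4.74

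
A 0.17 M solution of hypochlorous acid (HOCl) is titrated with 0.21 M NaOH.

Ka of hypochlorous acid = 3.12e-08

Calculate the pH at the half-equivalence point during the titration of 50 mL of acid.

At half-equivalence [HA] = [A⁻], so Henderson-Hasselbalch gives pH = pKa = -log(3.12e-08) = 7.51.

pH = pKa = 7.51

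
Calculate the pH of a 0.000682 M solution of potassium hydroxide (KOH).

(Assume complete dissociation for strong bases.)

[OH⁻] = 0.000682 M for strong base. pOH = -log[OH⁻] = 3.17, pH = 14 - pOH

pH = 10.83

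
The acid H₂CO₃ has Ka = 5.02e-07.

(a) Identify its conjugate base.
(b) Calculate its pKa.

(a) The conjugate base is formed by removing one H⁺ from H₂CO₃, giving HCO₃⁻. (b) pKa = -log(Ka) = -log(5.02e-07) = 6.30.

Conjugate base: HCO₃⁻; pK_a = 6.30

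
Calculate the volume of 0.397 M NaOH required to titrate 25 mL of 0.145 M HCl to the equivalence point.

At equivalence: moles acid = moles base. moles HCl = 0.145 × 25/1000 = 0.003625 mol. V_base = moles / 0.397 × 1000 = 9.1 mL.

V_{base} = 9.1 mL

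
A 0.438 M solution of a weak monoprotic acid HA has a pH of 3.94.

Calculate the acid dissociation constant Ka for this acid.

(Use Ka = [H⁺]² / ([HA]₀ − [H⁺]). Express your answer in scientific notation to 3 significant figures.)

[H⁺] = 10^(−pH) = 10^(−3.94) = 1.148e-04 M. For HA ⇌ H⁺ + A⁻, Ka = [H⁺][A⁻]/[HA] = [H⁺]² / ([HA]₀ − [H⁺]) = (1.148e-04)² / (0.438 − 1.148e-04) = 3.01e-08.

K_a = 3.01e-08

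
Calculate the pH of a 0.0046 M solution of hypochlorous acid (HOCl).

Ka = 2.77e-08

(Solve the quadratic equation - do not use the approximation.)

x² + Ka×x - Ka×C = 0. Using quadratic formula: [H⁺] = 1.1274e-05

pH = 4.95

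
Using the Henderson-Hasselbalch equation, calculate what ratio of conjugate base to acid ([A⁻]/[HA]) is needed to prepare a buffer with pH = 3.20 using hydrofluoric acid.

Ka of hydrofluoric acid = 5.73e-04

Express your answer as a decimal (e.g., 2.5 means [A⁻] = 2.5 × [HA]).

pKa = -log(5.73e-04) = 3.2418. pH = pKa + log([A⁻]/[HA]), so log([A⁻]/[HA]) = pH − pKa = 3.20 − 3.2418 = -0.0418. [A⁻]/[HA] = 10^(-0.0418) = 0.908

[A⁻]/[HA] = 0.908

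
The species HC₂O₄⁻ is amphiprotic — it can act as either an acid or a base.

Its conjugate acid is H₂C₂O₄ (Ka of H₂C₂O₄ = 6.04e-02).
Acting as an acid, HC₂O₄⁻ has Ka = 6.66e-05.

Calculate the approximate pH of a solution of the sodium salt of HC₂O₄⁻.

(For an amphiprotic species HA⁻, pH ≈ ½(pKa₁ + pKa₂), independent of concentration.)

pKa₁ = -log(6.04e-02) = 1.22; pKa₂ = -log(6.66e-05) = 4.18. For an amphiprotic species, pH ≈ ½(pKa₁ + pKa₂) = ½(1.22 + 4.18) = 2.70.

pH = 2.70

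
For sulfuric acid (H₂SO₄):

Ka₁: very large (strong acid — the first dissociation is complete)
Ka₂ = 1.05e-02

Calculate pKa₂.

pKa₂ = -log(Ka₂) = -log(1.05e-02) = 1.98.

pK_{a2} = 1.98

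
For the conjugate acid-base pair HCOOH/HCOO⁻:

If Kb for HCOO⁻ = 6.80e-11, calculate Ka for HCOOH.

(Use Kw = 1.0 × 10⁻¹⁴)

For a conjugate pair Ka × Kb = Kw, so Ka = Kw/Kb = 1.0 × 10⁻¹⁴ / 6.80e-11 = 1.47e-04.

K_a = 1.47e-04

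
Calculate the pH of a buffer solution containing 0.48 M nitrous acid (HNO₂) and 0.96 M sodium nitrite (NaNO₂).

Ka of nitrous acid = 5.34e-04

pKa = -log(5.34e-04) = 3.27. pH = pKa + log([A⁻]/[HA]) = 3.27 + log(0.96/0.48)

pH = 3.57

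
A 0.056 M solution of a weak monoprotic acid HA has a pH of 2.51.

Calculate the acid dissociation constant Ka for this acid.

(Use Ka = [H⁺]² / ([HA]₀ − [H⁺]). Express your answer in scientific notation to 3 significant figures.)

[H⁺] = 10^(−pH) = 10^(−2.51) = 3.090e-03 M. For HA ⇌ H⁺ + A⁻, Ka = [H⁺][A⁻]/[HA] = [H⁺]² / ([HA]₀ − [H⁺]) = (3.090e-03)² / (0.056 − 3.090e-03) = 1.80e-04.

K_a = 1.80e-04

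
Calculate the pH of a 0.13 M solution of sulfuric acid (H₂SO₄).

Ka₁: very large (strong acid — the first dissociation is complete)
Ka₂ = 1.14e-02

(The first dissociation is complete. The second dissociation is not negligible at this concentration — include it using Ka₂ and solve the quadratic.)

First dissociation is complete: [H⁺]₀ = [HSO₄⁻]₀ = C = 0.13 M. Second dissociation HSO₄⁻ ⇌ H⁺ + SO₄²⁻: let x = [SO₄²⁻]. Ka₂ = (C + x)·x / (C − x) = 1.14e-02 → x² + (C + Ka₂)·x − Ka₂·C = 0 → x² + 0.14140·x − 1.482e-03 = 0. x = (−0.14140 + √(0.14140² + 4 × 1.482e-03)) / 2 = 9.8015e-03 M. [H⁺] = C + x = 0.13 + 9.8015e-03 = 1.3980e-01 M. pH = -log(1.3980e-01) = 0.85.

pH = 0.85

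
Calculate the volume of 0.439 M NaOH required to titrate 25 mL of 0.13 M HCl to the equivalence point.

At equivalence: moles acid = moles base. moles HCl = 0.13 × 25/1000 = 0.00325 mol. V_base = moles / 0.439 × 1000 = 7.4 mL.

V_{base} = 7.4 mL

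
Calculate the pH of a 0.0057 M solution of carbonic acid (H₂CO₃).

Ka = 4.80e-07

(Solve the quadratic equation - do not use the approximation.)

x² + Ka×x - Ka×C = 0. Using quadratic formula: [H⁺] = 5.2067e-05

pH = 4.28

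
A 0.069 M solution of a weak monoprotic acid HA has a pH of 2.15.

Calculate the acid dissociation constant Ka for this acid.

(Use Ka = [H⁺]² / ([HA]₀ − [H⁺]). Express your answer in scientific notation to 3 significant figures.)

[H⁺] = 10^(−pH) = 10^(−2.15) = 7.079e-03 M. For HA ⇌ H⁺ + A⁻, Ka = [H⁺][A⁻]/[HA] = [H⁺]² / ([HA]₀ − [H⁺]) = (7.079e-03)² / (0.069 − 7.079e-03) = 8.09e-04.

K_a = 8.09e-04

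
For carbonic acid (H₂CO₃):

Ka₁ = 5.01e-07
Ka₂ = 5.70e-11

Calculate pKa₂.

pKa₂ = -log(Ka₂) = -log(5.70e-11) = 10.24.

pK_{a2} = 10.24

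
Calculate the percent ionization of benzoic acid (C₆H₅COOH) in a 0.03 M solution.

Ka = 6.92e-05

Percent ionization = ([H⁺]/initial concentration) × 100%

Using Ka equilibrium: x² + Ka×x - Ka×C = 0. Solving: [H⁺] = 1.4066e-03. Percent = (1.4066e-03/0.03) × 100

Percent ionization = 4.69%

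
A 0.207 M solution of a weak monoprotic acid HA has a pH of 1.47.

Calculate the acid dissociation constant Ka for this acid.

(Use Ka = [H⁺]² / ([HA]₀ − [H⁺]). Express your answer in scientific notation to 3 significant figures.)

[H⁺] = 10^(−pH) = 10^(−1.47) = 3.388e-02 M. For HA ⇌ H⁺ + A⁻, Ka = [H⁺][A⁻]/[HA] = [H⁺]² / ([HA]₀ − [H⁺]) = (3.388e-02)² / (0.207 − 3.388e-02) = 6.63e-03.

K_a = 6.63e-03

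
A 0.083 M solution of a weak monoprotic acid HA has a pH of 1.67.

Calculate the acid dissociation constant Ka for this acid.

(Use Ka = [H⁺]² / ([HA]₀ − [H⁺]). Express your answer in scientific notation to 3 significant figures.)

[H⁺] = 10^(−pH) = 10^(−1.67) = 2.138e-02 M. For HA ⇌ H⁺ + A⁻, Ka = [H⁺][A⁻]/[HA] = [H⁺]² / ([HA]₀ − [H⁺]) = (2.138e-02)² / (0.083 − 2.138e-02) = 7.42e-03.

K_a = 7.42e-03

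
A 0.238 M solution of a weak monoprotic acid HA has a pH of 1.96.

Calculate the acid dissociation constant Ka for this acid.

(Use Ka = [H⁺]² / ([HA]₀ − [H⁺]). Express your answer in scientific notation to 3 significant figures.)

[H⁺] = 10^(−pH) = 10^(−1.96) = 1.096e-02 M. For HA ⇌ H⁺ + A⁻, Ka = [H⁺][A⁻]/[HA] = [H⁺]² / ([HA]₀ − [H⁺]) = (1.096e-02)² / (0.238 − 1.096e-02) = 5.30e-04.

K_a = 5.30e-04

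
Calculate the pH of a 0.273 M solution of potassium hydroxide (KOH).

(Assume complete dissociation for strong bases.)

[OH⁻] = 0.273 M for strong base. pOH = -log[OH⁻] = 0.56, pH = 14 - pOH

pH = 13.44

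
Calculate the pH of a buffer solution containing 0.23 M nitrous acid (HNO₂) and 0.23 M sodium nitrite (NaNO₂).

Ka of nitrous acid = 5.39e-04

pKa = -log(5.39e-04) = 3.27. pH = pKa + log([A⁻]/[HA]) = 3.27 + log(0.23/0.23)

pH = 3.27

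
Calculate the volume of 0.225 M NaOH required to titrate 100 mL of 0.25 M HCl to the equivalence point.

At equivalence: moles acid = moles base. moles HCl = 0.25 × 100/1000 = 0.025 mol. V_base = moles / 0.225 × 1000 = 111.1 mL.

V_{base} = 111.1 mL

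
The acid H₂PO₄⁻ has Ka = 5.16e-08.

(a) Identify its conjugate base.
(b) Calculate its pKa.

(a) The conjugate base is formed by removing one H⁺ from H₂PO₄⁻, giving HPO₄²⁻. (b) pKa = -log(Ka) = -log(5.16e-08) = 7.29.

Conjugate base: HPO₄²⁻; pK_a = 7.29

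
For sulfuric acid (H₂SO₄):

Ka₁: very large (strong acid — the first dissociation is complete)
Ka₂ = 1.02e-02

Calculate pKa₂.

pKa₂ = -log(Ka₂) = -log(1.02e-02) = 1.99.

pK_{a2} = 1.99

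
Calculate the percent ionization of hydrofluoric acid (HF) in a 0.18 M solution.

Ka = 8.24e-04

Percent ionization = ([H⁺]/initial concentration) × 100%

Using Ka equilibrium: x² + Ka×x - Ka×C = 0. Solving: [H⁺] = 1.1774e-02. Percent = (1.1774e-02/0.18) × 100

Percent ionization = 6.54%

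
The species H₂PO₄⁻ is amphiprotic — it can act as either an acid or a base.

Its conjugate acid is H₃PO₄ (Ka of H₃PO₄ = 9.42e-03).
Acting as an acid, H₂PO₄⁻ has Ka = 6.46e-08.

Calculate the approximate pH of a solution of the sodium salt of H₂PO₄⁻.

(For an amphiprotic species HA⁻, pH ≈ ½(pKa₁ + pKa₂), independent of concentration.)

pKa₁ = -log(9.42e-03) = 2.03; pKa₂ = -log(6.46e-08) = 7.19. For an amphiprotic species, pH ≈ ½(pKa₁ + pKa₂) = ½(2.03 + 7.19) = 4.61.

pH = 4.61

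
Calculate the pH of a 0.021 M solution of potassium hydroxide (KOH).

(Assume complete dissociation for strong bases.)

[OH⁻] = 0.021 M for strong base. pOH = -log[OH⁻] = 1.68, pH = 14 - pOH

pH = 12.32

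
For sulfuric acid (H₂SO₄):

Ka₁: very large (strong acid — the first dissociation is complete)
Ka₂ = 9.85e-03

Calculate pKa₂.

pKa₂ = -log(Ka₂) = -log(9.85e-03) = 2.01.

pK_{a2} = 2.01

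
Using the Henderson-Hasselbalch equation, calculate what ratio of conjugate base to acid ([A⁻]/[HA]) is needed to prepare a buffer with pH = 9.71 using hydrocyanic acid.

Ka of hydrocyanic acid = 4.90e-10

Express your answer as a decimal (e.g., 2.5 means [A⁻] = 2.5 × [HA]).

pKa = -log(4.90e-10) = 9.3098. pH = pKa + log([A⁻]/[HA]), so log([A⁻]/[HA]) = pH − pKa = 9.71 − 9.3098 = 0.4002. [A⁻]/[HA] = 10^(0.4002) = 2.51

[A⁻]/[HA] = 2.51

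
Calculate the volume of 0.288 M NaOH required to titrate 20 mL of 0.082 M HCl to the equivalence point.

At equivalence: moles acid = moles base. moles HCl = 0.082 × 20/1000 = 0.00164 mol. V_base = moles / 0.288 × 1000 = 5.7 mL.

V_{base} = 5.7 mL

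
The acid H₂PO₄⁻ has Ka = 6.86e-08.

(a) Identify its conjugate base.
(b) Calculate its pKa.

(a) The conjugate base is formed by removing one H⁺ from H₂PO₄⁻, giving HPO₄²⁻. (b) pKa = -log(Ka) = -log(6.86e-08) = 7.16.

Conjugate base: HPO₄²⁻; pK_a = 7.16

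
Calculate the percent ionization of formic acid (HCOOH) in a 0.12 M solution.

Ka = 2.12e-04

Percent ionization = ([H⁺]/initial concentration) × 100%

Using Ka equilibrium: x² + Ka×x - Ka×C = 0. Solving: [H⁺] = 4.9389e-03. Percent = (4.9389e-03/0.12) × 100

Percent ionization = 4.12%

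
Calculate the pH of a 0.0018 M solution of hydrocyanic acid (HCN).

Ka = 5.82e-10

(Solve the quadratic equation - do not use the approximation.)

x² + Ka×x - Ka×C = 0. Using quadratic formula: [H⁺] = 1.0232e-06

pH = 5.99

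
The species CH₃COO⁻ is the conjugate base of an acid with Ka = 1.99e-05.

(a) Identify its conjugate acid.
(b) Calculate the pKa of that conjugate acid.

(a) The conjugate acid is formed by adding one H⁺ to CH₃COO⁻, giving CH₃COOH. (b) pKa = -log(Ka) = -log(1.99e-05) = 4.70.

Conjugate acid: CH₃COOH; pK_a = 4.70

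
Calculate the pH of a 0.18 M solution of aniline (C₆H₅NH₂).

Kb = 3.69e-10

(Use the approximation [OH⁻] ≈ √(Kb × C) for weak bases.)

[OH⁻] = √(Kb × C) = √(3.69e-10 × 0.18) = 8.1498e-06. pOH = 5.09, pH = 14 - pOH

pH = 8.91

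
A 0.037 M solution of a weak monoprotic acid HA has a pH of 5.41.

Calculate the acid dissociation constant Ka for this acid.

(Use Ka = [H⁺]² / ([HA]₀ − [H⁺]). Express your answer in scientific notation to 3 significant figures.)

[H⁺] = 10^(−pH) = 10^(−5.41) = 3.890e-06 M. For HA ⇌ H⁺ + A⁻, Ka = [H⁺][A⁻]/[HA] = [H⁺]² / ([HA]₀ − [H⁺]) = (3.890e-06)² / (0.037 − 3.890e-06) = 4.09e-10.

K_a = 4.09e-10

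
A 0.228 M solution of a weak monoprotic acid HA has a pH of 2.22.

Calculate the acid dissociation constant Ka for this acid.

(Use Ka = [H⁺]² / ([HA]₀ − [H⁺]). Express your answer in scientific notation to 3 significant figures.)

[H⁺] = 10^(−pH) = 10^(−2.22) = 6.026e-03 M. For HA ⇌ H⁺ + A⁻, Ka = [H⁺][A⁻]/[HA] = [H⁺]² / ([HA]₀ − [H⁺]) = (6.026e-03)² / (0.228 − 6.026e-03) = 1.64e-04.

K_a = 1.64e-04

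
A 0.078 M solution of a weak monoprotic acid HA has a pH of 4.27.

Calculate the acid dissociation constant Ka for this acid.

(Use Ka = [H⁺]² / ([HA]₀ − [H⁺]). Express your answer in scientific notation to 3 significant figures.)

[H⁺] = 10^(−pH) = 10^(−4.27) = 5.370e-05 M. For HA ⇌ H⁺ + A⁻, Ka = [H⁺][A⁻]/[HA] = [H⁺]² / ([HA]₀ − [H⁺]) = (5.370e-05)² / (0.078 − 5.370e-05) = 3.70e-08.

K_a = 3.70e-08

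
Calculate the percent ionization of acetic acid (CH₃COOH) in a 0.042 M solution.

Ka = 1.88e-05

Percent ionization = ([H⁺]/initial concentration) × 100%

Using Ka equilibrium: x² + Ka×x - Ka×C = 0. Solving: [H⁺] = 8.7924e-04. Percent = (8.7924e-04/0.042) × 100

Percent ionization = 2.09%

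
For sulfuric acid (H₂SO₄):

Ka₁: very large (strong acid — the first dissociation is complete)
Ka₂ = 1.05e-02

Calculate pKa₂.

pKa₂ = -log(Ka₂) = -log(1.05e-02) = 1.98.

pK_{a2} = 1.98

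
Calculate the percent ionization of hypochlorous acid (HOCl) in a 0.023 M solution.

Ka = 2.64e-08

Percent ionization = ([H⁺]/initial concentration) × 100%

Using Ka equilibrium: x² + Ka×x - Ka×C = 0. Solving: [H⁺] = 2.4628e-05. Percent = (2.4628e-05/0.023) × 100

Percent ionization = 0.107%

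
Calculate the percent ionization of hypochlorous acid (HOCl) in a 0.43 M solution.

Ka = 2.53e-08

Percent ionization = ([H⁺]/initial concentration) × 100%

Using Ka equilibrium: x² + Ka×x - Ka×C = 0. Solving: [H⁺] = 1.0429e-04. Percent = (1.0429e-04/0.43) × 100

Percent ionization = 0.0243%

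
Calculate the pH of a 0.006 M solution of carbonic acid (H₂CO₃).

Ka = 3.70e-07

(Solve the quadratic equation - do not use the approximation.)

x² + Ka×x - Ka×C = 0. Using quadratic formula: [H⁺] = 4.6932e-05

pH = 4.33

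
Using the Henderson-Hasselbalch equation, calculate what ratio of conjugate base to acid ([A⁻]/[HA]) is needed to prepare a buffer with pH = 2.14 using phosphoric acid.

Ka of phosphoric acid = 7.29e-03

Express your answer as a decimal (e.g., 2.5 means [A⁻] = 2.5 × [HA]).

pKa = -log(7.29e-03) = 2.1373. pH = pKa + log([A⁻]/[HA]), so log([A⁻]/[HA]) = pH − pKa = 2.14 − 2.1373 = 0.0027. [A⁻]/[HA] = 10^(0.0027) = 1.01

[A⁻]/[HA] = 1.01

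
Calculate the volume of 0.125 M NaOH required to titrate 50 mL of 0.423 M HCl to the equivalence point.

At equivalence: moles acid = moles base. moles HCl = 0.423 × 50/1000 = 0.02115 mol. V_base = moles / 0.125 × 1000 = 169.2 mL.

V_{base} = 169.2 mL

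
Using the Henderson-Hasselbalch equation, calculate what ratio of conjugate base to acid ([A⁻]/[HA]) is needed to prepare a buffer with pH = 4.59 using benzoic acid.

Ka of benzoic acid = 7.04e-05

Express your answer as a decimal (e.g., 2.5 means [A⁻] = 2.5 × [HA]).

pKa = -log(7.04e-05) = 4.1524. pH = pKa + log([A⁻]/[HA]), so log([A⁻]/[HA]) = pH − pKa = 4.59 − 4.1524 = 0.4376. [A⁻]/[HA] = 10^(0.4376) = 2.74

[A⁻]/[HA] = 2.74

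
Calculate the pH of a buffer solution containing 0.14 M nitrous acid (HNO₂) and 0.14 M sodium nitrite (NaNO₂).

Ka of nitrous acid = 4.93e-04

pKa = -log(4.93e-04) = 3.31. pH = pKa + log([A⁻]/[HA]) = 3.31 + log(0.14/0.14)

pH = 3.31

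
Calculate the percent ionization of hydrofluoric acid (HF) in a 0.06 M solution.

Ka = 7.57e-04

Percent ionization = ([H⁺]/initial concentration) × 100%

Using Ka equilibrium: x² + Ka×x - Ka×C = 0. Solving: [H⁺] = 6.3716e-03. Percent = (6.3716e-03/0.06) × 100

Percent ionization = 10.6%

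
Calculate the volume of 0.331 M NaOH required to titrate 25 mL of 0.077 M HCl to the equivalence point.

At equivalence: moles acid = moles base. moles HCl = 0.077 × 25/1000 = 0.001925 mol. V_base = moles / 0.331 × 1000 = 5.8 mL.

V_{base} = 5.8 mL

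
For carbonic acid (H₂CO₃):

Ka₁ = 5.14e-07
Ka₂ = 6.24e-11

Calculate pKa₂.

pKa₂ = -log(Ka₂) = -log(6.24e-11) = 10.20.

pK_{a2} = 10.20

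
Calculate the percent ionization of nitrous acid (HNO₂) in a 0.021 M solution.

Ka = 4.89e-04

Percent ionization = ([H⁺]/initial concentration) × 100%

Using Ka equilibrium: x² + Ka×x - Ka×C = 0. Solving: [H⁺] = 2.9693e-03. Percent = (2.9693e-03/0.021) × 100

Percent ionization = 14.1%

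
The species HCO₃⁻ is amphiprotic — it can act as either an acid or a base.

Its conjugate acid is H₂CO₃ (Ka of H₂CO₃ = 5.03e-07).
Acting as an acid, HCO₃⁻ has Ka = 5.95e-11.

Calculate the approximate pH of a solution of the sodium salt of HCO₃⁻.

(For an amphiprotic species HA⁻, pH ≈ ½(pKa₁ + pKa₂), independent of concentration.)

pKa₁ = -log(5.03e-07) = 6.30; pKa₂ = -log(5.95e-11) = 10.23. For an amphiprotic species, pH ≈ ½(pKa₁ + pKa₂) = ½(6.30 + 10.23) = 8.26.

pH = 8.26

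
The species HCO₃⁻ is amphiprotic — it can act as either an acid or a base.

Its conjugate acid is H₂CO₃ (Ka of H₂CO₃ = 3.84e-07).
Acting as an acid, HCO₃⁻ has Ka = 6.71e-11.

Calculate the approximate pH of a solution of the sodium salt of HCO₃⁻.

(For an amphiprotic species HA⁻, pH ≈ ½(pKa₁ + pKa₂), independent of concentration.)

pKa₁ = -log(3.84e-07) = 6.42; pKa₂ = -log(6.71e-11) = 10.17. For an amphiprotic species, pH ≈ ½(pKa₁ + pKa₂) = ½(6.42 + 10.17) = 8.29.

pH = 8.29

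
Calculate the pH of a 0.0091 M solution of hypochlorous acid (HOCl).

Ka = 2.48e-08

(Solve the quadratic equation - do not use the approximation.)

x² + Ka×x - Ka×C = 0. Using quadratic formula: [H⁺] = 1.5010e-05

pH = 4.82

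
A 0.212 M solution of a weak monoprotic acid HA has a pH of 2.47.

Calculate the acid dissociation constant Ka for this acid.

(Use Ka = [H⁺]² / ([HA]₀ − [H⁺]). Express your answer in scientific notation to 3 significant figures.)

[H⁺] = 10^(−pH) = 10^(−2.47) = 3.388e-03 M. For HA ⇌ H⁺ + A⁻, Ka = [H⁺][A⁻]/[HA] = [H⁺]² / ([HA]₀ − [H⁺]) = (3.388e-03)² / (0.212 − 3.388e-03) = 5.50e-05.

K_a = 5.50e-05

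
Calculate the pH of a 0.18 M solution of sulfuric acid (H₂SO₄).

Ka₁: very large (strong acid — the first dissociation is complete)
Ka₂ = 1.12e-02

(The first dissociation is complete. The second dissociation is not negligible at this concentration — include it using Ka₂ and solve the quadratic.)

First dissociation is complete: [H⁺]₀ = [HSO₄⁻]₀ = C = 0.18 M. Second dissociation HSO₄⁻ ⇌ H⁺ + SO₄²⁻: let x = [SO₄²⁻]. Ka₂ = (C + x)·x / (C − x) = 1.12e-02 → x² + (C + Ka₂)·x − Ka₂·C = 0 → x² + 0.19120·x − 2.016e-03 = 0. x = (−0.19120 + √(0.19120² + 4 × 2.016e-03)) / 2 = 1.0019e-02 M. [H⁺] = C + x = 0.18 + 1.0019e-02 = 1.9002e-01 M. pH = -log(1.9002e-01) = 0.72.

pH = 0.72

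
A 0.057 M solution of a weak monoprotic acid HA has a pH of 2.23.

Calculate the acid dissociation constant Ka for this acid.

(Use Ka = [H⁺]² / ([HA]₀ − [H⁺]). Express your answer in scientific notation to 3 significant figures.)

[H⁺] = 10^(−pH) = 10^(−2.23) = 5.888e-03 M. For HA ⇌ H⁺ + A⁻, Ka = [H⁺][A⁻]/[HA] = [H⁺]² / ([HA]₀ − [H⁺]) = (5.888e-03)² / (0.057 − 5.888e-03) = 6.78e-04.

K_a = 6.78e-04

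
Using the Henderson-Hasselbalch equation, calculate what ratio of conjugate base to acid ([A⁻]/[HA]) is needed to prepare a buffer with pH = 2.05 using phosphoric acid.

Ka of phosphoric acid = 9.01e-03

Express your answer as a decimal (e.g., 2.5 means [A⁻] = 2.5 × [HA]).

pKa = -log(9.01e-03) = 2.0453. pH = pKa + log([A⁻]/[HA]), so log([A⁻]/[HA]) = pH − pKa = 2.05 − 2.0453 = 0.0047. [A⁻]/[HA] = 10^(0.0047) = 1.01

[A⁻]/[HA] = 1.01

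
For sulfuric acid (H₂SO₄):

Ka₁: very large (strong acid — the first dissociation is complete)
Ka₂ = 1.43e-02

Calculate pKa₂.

pKa₂ = -log(Ka₂) = -log(1.43e-02) = 1.84.

pK_{a2} = 1.84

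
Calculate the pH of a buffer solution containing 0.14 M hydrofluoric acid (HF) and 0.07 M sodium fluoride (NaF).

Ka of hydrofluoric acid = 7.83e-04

pKa = -log(7.83e-04) = 3.11. pH = pKa + log([A⁻]/[HA]) = 3.11 + log(0.07/0.14)

pH = 2.81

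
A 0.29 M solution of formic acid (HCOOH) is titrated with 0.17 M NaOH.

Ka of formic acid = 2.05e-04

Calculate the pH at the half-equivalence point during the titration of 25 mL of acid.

At half-equivalence [HA] = [A⁻], so Henderson-Hasselbalch gives pH = pKa = -log(2.05e-04) = 3.69.

pH = pKa = 3.69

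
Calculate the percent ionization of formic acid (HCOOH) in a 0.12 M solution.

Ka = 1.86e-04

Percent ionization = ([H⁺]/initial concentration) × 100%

Using Ka equilibrium: x² + Ka×x - Ka×C = 0. Solving: [H⁺] = 4.6323e-03. Percent = (4.6323e-03/0.12) × 100

Percent ionization = 3.86%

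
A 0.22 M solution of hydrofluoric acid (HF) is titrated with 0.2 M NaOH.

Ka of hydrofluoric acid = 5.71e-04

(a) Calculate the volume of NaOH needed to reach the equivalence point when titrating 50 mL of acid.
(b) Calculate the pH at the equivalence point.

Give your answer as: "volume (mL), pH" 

moles acid = 0.22 × 50/1000 = 0.011 mol; V_base = moles/0.2 × 1000 = 55.0 mL. At equivalence only the conjugate base is present: [A⁻] = 0.011/0.105 = 1.0476e-01 M. Kb = Kw/Ka = 1.75e-11; [OH⁻] = √(Kb × [A⁻]) = 1.3545e-06; pOH = 5.87; pH = 14 - pOH = 8.13.

V = 55.0 mL, pH = 8.13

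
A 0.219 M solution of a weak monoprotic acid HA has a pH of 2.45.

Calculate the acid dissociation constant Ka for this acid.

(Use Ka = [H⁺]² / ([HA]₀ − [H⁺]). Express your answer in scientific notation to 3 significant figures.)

[H⁺] = 10^(−pH) = 10^(−2.45) = 3.548e-03 M. For HA ⇌ H⁺ + A⁻, Ka = [H⁺][A⁻]/[HA] = [H⁺]² / ([HA]₀ − [H⁺]) = (3.548e-03)² / (0.219 − 3.548e-03) = 5.84e-05.

K_a = 5.84e-05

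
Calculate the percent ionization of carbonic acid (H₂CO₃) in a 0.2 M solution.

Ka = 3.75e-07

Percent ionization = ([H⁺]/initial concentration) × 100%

Using Ka equilibrium: x² + Ka×x - Ka×C = 0. Solving: [H⁺] = 2.7367e-04. Percent = (2.7367e-04/0.2) × 100

Percent ionization = 0.137%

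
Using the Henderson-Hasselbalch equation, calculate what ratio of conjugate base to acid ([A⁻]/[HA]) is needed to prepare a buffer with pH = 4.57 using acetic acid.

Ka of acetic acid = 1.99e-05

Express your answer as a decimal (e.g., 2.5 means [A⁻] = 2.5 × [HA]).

pKa = -log(1.99e-05) = 4.7011. pH = pKa + log([A⁻]/[HA]), so log([A⁻]/[HA]) = pH − pKa = 4.57 − 4.7011 = -0.1311. [A⁻]/[HA] = 10^(-0.1311) = 0.739

[A⁻]/[HA] = 0.739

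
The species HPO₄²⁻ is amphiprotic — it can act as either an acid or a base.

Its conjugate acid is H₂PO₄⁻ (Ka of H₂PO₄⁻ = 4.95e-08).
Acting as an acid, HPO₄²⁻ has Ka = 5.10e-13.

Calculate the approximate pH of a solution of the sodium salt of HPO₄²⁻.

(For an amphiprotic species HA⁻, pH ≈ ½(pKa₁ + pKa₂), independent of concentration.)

pKa₁ = -log(4.95e-08) = 7.31; pKa₂ = -log(5.10e-13) = 12.29. For an amphiprotic species, pH ≈ ½(pKa₁ + pKa₂) = ½(7.31 + 12.29) = 9.80.

pH = 9.80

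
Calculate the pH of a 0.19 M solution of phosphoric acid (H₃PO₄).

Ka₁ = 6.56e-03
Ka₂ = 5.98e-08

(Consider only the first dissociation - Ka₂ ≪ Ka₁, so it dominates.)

First dissociation dominates. From Ka₁ = [H⁺][HA⁻]/[H₂A], x² + Ka₁·x − Ka₁·C = 0 with C = 0.19 M and Ka₁ = 6.56e-03. Solving: [H⁺] = (−Ka₁ + √(Ka₁² + 4·Ka₁·C)) / 2 = 3.2176e-02 M. pH = -log(3.2176e-02) = 1.49.

pH = 1.49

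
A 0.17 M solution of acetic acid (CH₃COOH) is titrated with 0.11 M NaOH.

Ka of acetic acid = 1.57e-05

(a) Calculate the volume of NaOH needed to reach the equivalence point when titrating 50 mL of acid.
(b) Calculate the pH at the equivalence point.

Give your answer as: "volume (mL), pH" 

moles acid = 0.17 × 50/1000 = 0.0085 mol; V_base = moles/0.11 × 1000 = 77.3 mL. At equivalence only the conjugate base is present: [A⁻] = 0.0085/0.127 = 6.6786e-02 M. Kb = Kw/Ka = 6.37e-10; [OH⁻] = √(Kb × [A⁻]) = 6.5222e-06; pOH = 5.19; pH = 14 - pOH = 8.81.

V = 77.3 mL, pH = 8.81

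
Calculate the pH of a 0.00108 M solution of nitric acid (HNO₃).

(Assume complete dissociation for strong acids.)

[H⁺] = 0.00108 M for strong acid. pH = -log[H⁺] = -log(0.00108)

pH = 2.97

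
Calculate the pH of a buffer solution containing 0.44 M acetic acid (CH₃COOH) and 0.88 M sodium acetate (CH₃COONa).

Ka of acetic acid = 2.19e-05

pKa = -log(2.19e-05) = 4.66. pH = pKa + log([A⁻]/[HA]) = 4.66 + log(0.88/0.44)

pH = 4.96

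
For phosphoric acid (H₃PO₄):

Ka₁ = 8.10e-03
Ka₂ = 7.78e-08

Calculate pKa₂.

pKa₂ = -log(Ka₂) = -log(7.78e-08) = 7.11.

pK_{a2} = 7.11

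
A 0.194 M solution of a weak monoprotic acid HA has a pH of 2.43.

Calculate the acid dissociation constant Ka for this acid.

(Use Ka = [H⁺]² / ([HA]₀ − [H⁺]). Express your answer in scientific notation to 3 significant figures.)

[H⁺] = 10^(−pH) = 10^(−2.43) = 3.715e-03 M. For HA ⇌ H⁺ + A⁻, Ka = [H⁺][A⁻]/[HA] = [H⁺]² / ([HA]₀ − [H⁺]) = (3.715e-03)² / (0.194 − 3.715e-03) = 7.25e-05.

K_a = 7.25e-05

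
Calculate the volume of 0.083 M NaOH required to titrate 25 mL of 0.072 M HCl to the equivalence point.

At equivalence: moles acid = moles base. moles HCl = 0.072 × 25/1000 = 0.0018 mol. V_base = moles / 0.083 × 1000 = 21.7 mL.

V_{base} = 21.7 mL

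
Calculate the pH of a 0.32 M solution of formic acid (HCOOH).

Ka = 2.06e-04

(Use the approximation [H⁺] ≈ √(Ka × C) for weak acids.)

[H⁺] = √(Ka × C) = √(2.06e-04 × 0.32) = 8.1191e-03. pH = -log(8.1191e-03)

pH = 2.09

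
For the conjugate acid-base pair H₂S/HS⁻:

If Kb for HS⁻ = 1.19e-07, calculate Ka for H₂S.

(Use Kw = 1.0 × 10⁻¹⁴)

For a conjugate pair Ka × Kb = Kw, so Ka = Kw/Kb = 1.0 × 10⁻¹⁴ / 1.19e-07 = 8.40e-08.

K_a = 8.40e-08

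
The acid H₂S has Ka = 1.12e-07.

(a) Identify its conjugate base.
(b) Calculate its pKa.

(a) The conjugate base is formed by removing one H⁺ from H₂S, giving HS⁻. (b) pKa = -log(Ka) = -log(1.12e-07) = 6.95.

Conjugate base: HS⁻; pK_a = 6.95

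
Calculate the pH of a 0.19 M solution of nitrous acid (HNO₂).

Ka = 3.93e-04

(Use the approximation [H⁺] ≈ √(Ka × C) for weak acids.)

[H⁺] = √(Ka × C) = √(3.93e-04 × 0.19) = 8.6412e-03. pH = -log(8.6412e-03)

pH = 2.06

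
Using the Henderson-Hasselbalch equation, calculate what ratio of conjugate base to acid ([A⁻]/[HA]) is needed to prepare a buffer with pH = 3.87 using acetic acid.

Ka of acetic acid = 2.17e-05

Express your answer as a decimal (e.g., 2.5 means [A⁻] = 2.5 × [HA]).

pKa = -log(2.17e-05) = 4.6635. pH = pKa + log([A⁻]/[HA]), so log([A⁻]/[HA]) = pH − pKa = 3.87 − 4.6635 = -0.7935. [A⁻]/[HA] = 10^(-0.7935) = 0.161

[A⁻]/[HA] = 0.161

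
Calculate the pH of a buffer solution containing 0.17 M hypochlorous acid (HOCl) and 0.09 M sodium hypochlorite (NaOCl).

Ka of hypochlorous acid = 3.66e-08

pKa = -log(3.66e-08) = 7.44. pH = pKa + log([A⁻]/[HA]) = 7.44 + log(0.09/0.17)

pH = 7.16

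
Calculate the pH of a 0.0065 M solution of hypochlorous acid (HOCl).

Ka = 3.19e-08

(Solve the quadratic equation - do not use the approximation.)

x² + Ka×x - Ka×C = 0. Using quadratic formula: [H⁺] = 1.4384e-05

pH = 4.84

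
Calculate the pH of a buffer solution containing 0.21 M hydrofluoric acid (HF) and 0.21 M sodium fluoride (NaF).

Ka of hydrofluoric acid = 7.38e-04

pKa = -log(7.38e-04) = 3.13. pH = pKa + log([A⁻]/[HA]) = 3.13 + log(0.21/0.21)

pH = 3.13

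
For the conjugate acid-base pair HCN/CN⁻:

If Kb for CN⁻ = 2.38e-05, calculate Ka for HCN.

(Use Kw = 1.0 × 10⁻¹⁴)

For a conjugate pair Ka × Kb = Kw, so Ka = Kw/Kb = 1.0 × 10⁻¹⁴ / 2.38e-05 = 4.20e-10.

K_a = 4.20e-10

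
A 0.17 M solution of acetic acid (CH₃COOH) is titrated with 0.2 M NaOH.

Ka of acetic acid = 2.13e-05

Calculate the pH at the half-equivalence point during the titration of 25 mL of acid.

At half-equivalence [HA] = [A⁻], so Henderson-Hasselbalch gives pH = pKa = -log(2.13e-05) = 4.67.

pH = pKa = 4.67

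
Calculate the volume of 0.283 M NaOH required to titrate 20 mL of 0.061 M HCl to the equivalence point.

At equivalence: moles acid = moles base. moles HCl = 0.061 × 20/1000 = 0.00122 mol. V_base = moles / 0.283 × 1000 = 4.3 mL.

V_{base} = 4.3 mL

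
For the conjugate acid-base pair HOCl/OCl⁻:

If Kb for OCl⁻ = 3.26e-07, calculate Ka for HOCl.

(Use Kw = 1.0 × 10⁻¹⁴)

For a conjugate pair Ka × Kb = Kw, so Ka = Kw/Kb = 1.0 × 10⁻¹⁴ / 3.26e-07 = 3.07e-08.

K_a = 3.07e-08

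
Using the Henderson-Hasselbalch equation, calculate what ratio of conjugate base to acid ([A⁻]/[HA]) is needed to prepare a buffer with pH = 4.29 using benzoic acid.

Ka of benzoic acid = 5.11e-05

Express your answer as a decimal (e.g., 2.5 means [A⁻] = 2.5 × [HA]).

pKa = -log(5.11e-05) = 4.2916. pH = pKa + log([A⁻]/[HA]), so log([A⁻]/[HA]) = pH − pKa = 4.29 − 4.2916 = -0.0016. [A⁻]/[HA] = 10^(-0.0016) = 0.996

[A⁻]/[HA] = 0.996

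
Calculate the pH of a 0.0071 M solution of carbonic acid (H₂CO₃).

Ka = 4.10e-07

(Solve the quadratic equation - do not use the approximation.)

x² + Ka×x - Ka×C = 0. Using quadratic formula: [H⁺] = 5.3749e-05

pH = 4.27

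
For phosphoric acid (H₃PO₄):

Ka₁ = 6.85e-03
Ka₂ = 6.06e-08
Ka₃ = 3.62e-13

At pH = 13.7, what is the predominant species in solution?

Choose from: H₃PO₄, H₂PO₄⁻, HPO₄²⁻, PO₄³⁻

pKa₁ = 2.16, pKa₂ = 7.22, pKa₃ = 12.44. For a polyprotic acid the predominant species crosses at each pKa: below pKa_n the protonated form dominates, above it the deprotonated form does. At pH = 13.7, the predominant species is PO₄³⁻.

PO₄³⁻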